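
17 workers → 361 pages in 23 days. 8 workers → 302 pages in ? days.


Days ∝ work / workers, so d₂ = d₁ × (m₁/m₂) × (w₂/w₁)
Workers factor (inverse): 17/8 = 2.1250
Work factor (direct): 302/361 ≈ 0.8366
d₂ = 23 × 17/8 × 302/361 = (23 × 17 × 302) / (8 × 361) = 118082/2888
≈ 40.89 days

40.89 days


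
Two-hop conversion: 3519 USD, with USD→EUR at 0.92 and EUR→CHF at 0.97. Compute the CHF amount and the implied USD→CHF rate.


Step 1: 3519 USD × 0.92 = 3237.48 EUR
Step 2: 3237.48 EUR × 0.97 = 3140.36 CHF
Implied rate USD→CHF = 0.92 × 0.97 = 0.8924
= 3140.36 CHF; implied rate 0.8924 CHF/USD

3140.36 CHF; implied rate 0.8924 CHF/USD


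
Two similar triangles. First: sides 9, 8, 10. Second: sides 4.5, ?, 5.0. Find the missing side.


Scale factor = 4.5/9 = 0.5
Missing side = 8 × 0.5
= 4.0

4.0


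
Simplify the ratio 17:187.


GCD(17, 187) = 17
17/17 : 187/17
= 1:11

1:11


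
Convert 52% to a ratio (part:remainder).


52% means 52 parts out of 100; remainder = 48
Part : remainder = 52:48
GCD = 4
= 13:12

13:12


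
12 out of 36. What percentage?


Percentage = (part / whole) × 100
= (12 / 36) × 100
≈ 33.33%

33.33%


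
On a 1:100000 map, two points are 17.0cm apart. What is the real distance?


Real distance = map distance × scale
= 17.0cm × 100000
= 1700000 cm = 17000.0 m
= 17.000 km

17.000 km


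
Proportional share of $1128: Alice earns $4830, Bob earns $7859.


Total income = 4830 + 7859 = $12689
Alice: $1128 × 4830/12689 = $429.37
Bob: $1128 × 7859/12689 = $698.63
= Alice: $429.37, Bob: $698.63

Alice: $429.37, Bob: $698.63


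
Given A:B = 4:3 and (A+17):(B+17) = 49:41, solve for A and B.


Let A = 4k, B = 3k.
(4k + 17) / (3k + 17) = 49/41
Cross-multiply: 41(4k + 17) = 49(3k + 17)
164k + 697 = 147k + 833
164k - 147k = 833 - 697
17k = 136
k = 136/17 = 8
A = 4×8 = 32, B = 3×8 = 24
= A = 32, B = 24

A = 32, B = 24


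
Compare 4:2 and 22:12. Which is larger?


4/2 = 2.0000
22/12 = 1.8333
2.0000 > 1.8333, so 4:2 is greater
= 4:2

4:2


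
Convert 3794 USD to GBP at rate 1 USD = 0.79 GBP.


Amount × rate = 3794 × 0.79
= 2997.26 GBP

2997.26 GBP


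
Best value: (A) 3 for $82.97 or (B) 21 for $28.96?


Deal A: $82.97/3 = $27.6567/unit
Deal B: $28.96/21 = $1.3790/unit
B is cheaper per unit
= Deal B

Deal B


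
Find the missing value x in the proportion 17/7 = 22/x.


Cross multiply: 17 × x = 7 × 22
17x = 154
x = 154 / 17
= 9.06

9.06


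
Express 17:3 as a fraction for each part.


Total parts = 17 + 3 = 20
First part: 17/20 = 17/20
Second part: 3/20 = 3/20
= 17/20 and 3/20

17/20 and 3/20


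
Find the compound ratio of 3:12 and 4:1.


Compound ratio = (3×4) : (12×1)
= 12:12
GCD = 12
= 1:1

1:1


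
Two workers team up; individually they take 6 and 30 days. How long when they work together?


Rate of A = 1/6 per day
Rate of B = 1/30 per day
Combined rate = 1/6 + 1/30 = 36/180 = 0.2000 per day
Days = 1 / combined rate = 180/36
= 5.00 days

5.00 days


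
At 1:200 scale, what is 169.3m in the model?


Model size = real / scale
= 169.3 / 200
= 0.8465 m

0.8465 m


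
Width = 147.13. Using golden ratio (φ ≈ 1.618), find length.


φ = (1 + √5) / 2 ≈ 1.618
Length = width × φ = 147.13 × 1.618 = 238.05634
≈ 238.06

238.06


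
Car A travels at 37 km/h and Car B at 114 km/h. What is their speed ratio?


Ratio = 37:114
GCD = 1
Simplified = 37:114
Time ratio (same distance) = 114:37
Speed ratio = 37:114

37:114


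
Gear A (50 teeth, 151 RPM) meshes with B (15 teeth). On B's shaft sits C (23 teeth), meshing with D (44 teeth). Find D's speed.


Stage 1: RPM_B = RPM_A × t_A/t_B = 151 × 50/15 = 7550/15 ≈ 503.33
B and C share a shaft → RPM_C = RPM_B
Stage 2: RPM_D = RPM_C × t_C/t_D = RPM_A × (t_A×t_C)/(t_B×t_D)
Overall ratio = (50×23)/(15×44) = 1150/660
RPM_D = 151 × 1150/660 = 173650/660
≈ 263.11 RPM

263.11 RPM


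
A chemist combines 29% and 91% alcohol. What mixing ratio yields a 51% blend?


Let x parts of 29% mix with y parts of 91%.
29x + 91y = 51(x + y)
29x + 91y = 51x + 51y
x(29 - 51) = y(51 - 91)
x/y = (91 - 51)/(51 - 29) = 40/22
Simplify: 20:11
= 20:11

20:11


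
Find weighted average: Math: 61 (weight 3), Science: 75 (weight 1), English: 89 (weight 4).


Numerator = 61×3 + 75×1 + 89×4
= 183 + 75 + 356
= 614
Total weight = 8
Weighted avg = 614/8
= 76.75

76.75


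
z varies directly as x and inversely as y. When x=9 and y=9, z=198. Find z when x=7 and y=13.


z = k·x/y
Solve for k using the known point: k = z·y/x = 198×9/9 = 1782/9 = 198.0000
Now evaluate at x=7, y=13:
z = k × 7 / 13 = (1782 × 7) / (9 × 13) = 12474/117
≈ 106.6154

106.6154


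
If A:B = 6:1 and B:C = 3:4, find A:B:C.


Match B: multiply A:B by 3 → 18:3
Multiply B:C by 1 → 3:4
Combined: 18:3:4
GCD = 1
= 18:3:4

18:3:4


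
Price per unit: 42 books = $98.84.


Unit rate = total / quantity
= 98.84 / 42
= $2.35 per unit

$2.35 per unit


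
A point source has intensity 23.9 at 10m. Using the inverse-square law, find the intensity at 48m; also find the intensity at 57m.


I₁d₁² = I₂d₂²
I at 48m = 23.9 × (10/48)² = 23.9 × 100/2304 = 2390/2304 ≈ 1.0373
I at 57m = 23.9 × (10/57)² = 23.9 × 100/3249 = 2390/3249 ≈ 0.7356
= 1.0373 and 0.7356

1.0373 and 0.7356


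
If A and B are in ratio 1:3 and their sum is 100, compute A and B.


Let A = 1k, B = 3k.
1k + 3k = 100
4k = 100 → k = 100/4 = 25
A = 1×25 = 25, B = 3×25 = 75
= A = 25, B = 75

A = 25, B = 75


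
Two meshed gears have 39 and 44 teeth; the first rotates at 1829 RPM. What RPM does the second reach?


Gear ratio = 39:44 = 39:44
RPM_B = RPM_A × (teeth_A / teeth_B)
= 1829 × (39/44)
= 1621.2 RPM

1621.2 RPM


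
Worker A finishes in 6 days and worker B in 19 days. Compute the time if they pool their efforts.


Rate of A = 1/6 per day
Rate of B = 1/19 per day
Combined rate = 1/6 + 1/19 = 25/114 ≈ 0.2193 per day
Days = 1 / combined rate = 114/25
= 4.56 days

4.56 days


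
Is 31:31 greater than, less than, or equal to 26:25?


31/31 = 1.0000
26/25 = 1.0400
1.0000 < 1.0400, so 31:31 is less
= less than

less than


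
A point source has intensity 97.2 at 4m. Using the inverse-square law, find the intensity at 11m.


I₁d₁² = I₂d₂²
I₂ = I₁ × (d₁/d₂)²
= 97.2 × (4/11)²
= 97.2 × 16/121
= 1555.2/121
≈ 12.8529

12.8529


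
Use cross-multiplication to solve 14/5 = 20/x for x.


Cross multiply: 14 × x = 5 × 20
14x = 100
x = 100 / 14
= 7.14

7.14


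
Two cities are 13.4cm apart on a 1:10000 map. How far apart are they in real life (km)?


Real distance = map distance × scale
= 13.4cm × 10000
= 134000 cm = 1340.0 m
= 1.340 km

1.340 km


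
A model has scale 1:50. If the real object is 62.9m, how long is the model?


Model size = real / scale
= 62.9 / 50
= 1.2580 m

1.2580 m


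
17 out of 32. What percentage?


Percentage = (part / whole) × 100
= (17 / 32) × 100
≈ 53.13%

53.13%


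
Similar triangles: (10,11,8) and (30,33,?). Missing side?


Scale factor = 30/10 = 3
Missing side = 8 × 3
= 24.0

24.0


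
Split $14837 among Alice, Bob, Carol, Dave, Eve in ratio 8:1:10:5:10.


Total parts = 8 + 1 + 10 + 5 + 10 = 34
Alice: 14837 × 8/34 = 3491.06
Bob: 14837 × 1/34 = 436.38
Carol: 14837 × 10/34 = 4363.82
Dave: 14837 × 5/34 = 2181.91
Eve: 14837 × 10/34 = 4363.82
= Alice: $3491.06, Bob: $436.38, Carol: $4363.82, Dave: $2181.91, Eve: $4363.82

Alice: $3491.06, Bob: $436.38, Carol: $4363.82, Dave: $2181.91, Eve: $4363.82


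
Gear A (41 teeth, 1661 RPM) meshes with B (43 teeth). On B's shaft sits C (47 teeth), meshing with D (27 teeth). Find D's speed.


Stage 1: RPM_B = RPM_A × t_A/t_B = 1661 × 41/43 = 68101/43 ≈ 1583.74
B and C share a shaft → RPM_C = RPM_B
Stage 2: RPM_D = RPM_C × t_C/t_D = RPM_A × (t_A×t_C)/(t_B×t_D)
Overall ratio = (41×47)/(43×27) = 1927/1161
RPM_D = 1661 × 1927/1161 = 3200747/1161
≈ 2756.89 RPM

2756.89 RPM


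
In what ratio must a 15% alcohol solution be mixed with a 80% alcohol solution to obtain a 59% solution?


Let x parts of 15% mix with y parts of 80%.
15x + 80y = 59(x + y)
15x + 80y = 59x + 59y
x(15 - 59) = y(59 - 80)
x/y = (80 - 59)/(59 - 15) = 21/44
Simplify: 21:44
= 21:44

21:44


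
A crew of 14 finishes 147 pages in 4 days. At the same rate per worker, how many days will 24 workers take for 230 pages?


Days ∝ work / workers, so d₂ = d₁ × (m₁/m₂) × (w₂/w₁)
Workers factor (inverse): 14/24 ≈ 0.5833
Work factor (direct): 230/147 ≈ 1.5646
d₂ = 4 × 14/24 × 230/147 = (4 × 14 × 230) / (24 × 147) = 12880/3528
≈ 3.65 days

3.65 days


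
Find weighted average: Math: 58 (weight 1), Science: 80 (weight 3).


Numerator = 58×1 + 80×3
= 58 + 240
= 298
Total weight = 4
Weighted avg = 298/4
= 74.50

74.50


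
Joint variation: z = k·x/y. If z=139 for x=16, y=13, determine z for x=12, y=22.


z = k·x/y
Solve for k using the known point: k = z·y/x = 139×13/16 = 1807/16 = 112.9375
Now evaluate at x=12, y=22:
z = k × 12 / 22 = (1807 × 12) / (16 × 22) = 21684/352
≈ 61.6023

61.6023


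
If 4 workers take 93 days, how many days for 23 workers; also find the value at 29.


Inverse proportion: x × y = constant
k = 4 × 93 = 372
At x=23: k/23 = 16.17
At x=29: k/29 = 12.83
= 16.17 and 12.83

16.17 and 12.83


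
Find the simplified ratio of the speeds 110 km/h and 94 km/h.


Ratio = 110:94
GCD = 2
Simplified = 55:47
Time ratio (same distance) = 47:55
Speed ratio = 55:47

55:47


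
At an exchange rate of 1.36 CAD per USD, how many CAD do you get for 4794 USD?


Amount × rate = 4794 × 1.36
= 6519.84 CAD

6519.84 CAD


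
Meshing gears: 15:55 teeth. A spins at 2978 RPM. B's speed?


Gear ratio = 15:55 = 3:11
RPM_B = RPM_A × (teeth_A / teeth_B)
= 2978 × (15/55)
= 812.2 RPM

812.2 RPM


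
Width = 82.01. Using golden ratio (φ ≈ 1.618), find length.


φ = (1 + √5) / 2 ≈ 1.618
Length = width × φ = 82.01 × 1.618 = 132.69218
≈ 132.69

132.69


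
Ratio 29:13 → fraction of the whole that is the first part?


Total parts = 29 + 13 = 42
First part: 29/42 = 29/42
= 29/42

29/42


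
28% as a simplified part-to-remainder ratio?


28% means 28 parts out of 100; remainder = 72
Part : remainder = 28:72
GCD = 4
= 7:18

7:18


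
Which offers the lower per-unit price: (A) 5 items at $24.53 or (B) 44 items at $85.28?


Deal A: $24.53/5 = $4.9060/unit
Deal B: $85.28/44 = $1.9382/unit
B is cheaper per unit
= Deal B

Deal B


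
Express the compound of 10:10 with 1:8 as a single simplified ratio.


Compound ratio = (10×1) : (10×8)
= 10:80
GCD = 10
= 1:8

1:8


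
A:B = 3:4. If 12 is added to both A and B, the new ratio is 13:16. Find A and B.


Let A = 3k, B = 4k.
(3k + 12) / (4k + 12) = 13/16
Cross-multiply: 16(3k + 12) = 13(4k + 12)
48k + 192 = 52k + 156
48k - 52k = 156 - 192
-4k = -36
k = -36/-4 = 9
A = 3×9 = 27, B = 4×9 = 36
= A = 27, B = 36

A = 27, B = 36


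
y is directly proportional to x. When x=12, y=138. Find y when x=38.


Direct proportion: y/x = constant
k = 138/12 = 11.5000
y₂ = k × 38 = 138 × 38 / 12 = 5244/12
= 437.00

437.00


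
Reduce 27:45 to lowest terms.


GCD(27, 45) = 9
27/9 : 45/9
= 3:5

3:5


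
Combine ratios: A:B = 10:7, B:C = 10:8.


Match B: multiply A:B by 10 → 100:70
Multiply B:C by 7 → 70:56
Combined: 100:70:56
GCD = 2
= 50:35:28

50:35:28


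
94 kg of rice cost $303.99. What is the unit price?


Unit rate = total / quantity
= 303.99 / 94
= $3.23 per unit

$3.23 per unit


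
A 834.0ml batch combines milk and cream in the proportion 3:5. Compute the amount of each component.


Total parts = 3 + 5 = 8
milk: 834.0 × 3/8 = 312.8ml
cream: 834.0 × 5/8 = 521.3ml
= 312.8ml and 521.3ml

312.8ml and 521.3ml


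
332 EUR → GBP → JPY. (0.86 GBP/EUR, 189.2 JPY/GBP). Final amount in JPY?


Step 1: 332 EUR × 0.86 = 285.52 GBP
Step 2: 285.52 GBP × 189.2 = 54020.38 JPY
Implied rate EUR→JPY = 0.86 × 189.2 = 162.7120
= 54020.38 JPY

54020.38 JPY


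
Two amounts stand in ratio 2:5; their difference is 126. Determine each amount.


Let A = 2k, B = 5k.
5k - 2k = 126
3k = 126 → k = 126/3 = 42
A = 2×42 = 84, B = 5×42 = 210
= A = 84, B = 210

A = 84, B = 210


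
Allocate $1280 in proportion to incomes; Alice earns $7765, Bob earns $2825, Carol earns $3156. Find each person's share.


Total income = 7765 + 2825 + 3156 = $13746
Alice: $1280 × 7765/13746 = $723.06
Bob: $1280 × 2825/13746 = $263.06
Carol: $1280 × 3156/13746 = $293.88
= Alice: $723.06, Bob: $263.06, Carol: $293.88

Alice: $723.06, Bob: $263.06, Carol: $293.88


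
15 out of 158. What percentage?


Percentage = (part / whole) × 100
= (15 / 158) × 100
≈ 9.49%

9.49%


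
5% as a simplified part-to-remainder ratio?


5% means 5 parts out of 100; remainder = 95
Part : remainder = 5:95
GCD = 5
= 1:19

1:19


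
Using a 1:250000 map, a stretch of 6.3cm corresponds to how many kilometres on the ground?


Real distance = map distance × scale
= 6.3cm × 250000
= 1575000 cm = 15750.0 m
= 15.750 km

15.750 km


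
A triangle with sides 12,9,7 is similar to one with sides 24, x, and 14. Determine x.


Scale factor = 24/12 = 2
Missing side = 9 × 2
= 18.0

18.0


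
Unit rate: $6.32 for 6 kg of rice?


Unit rate = total / quantity
= 6.32 / 6
= $1.05 per unit

$1.05 per unit


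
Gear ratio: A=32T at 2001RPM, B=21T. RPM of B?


Gear ratio = 32:21 = 32:21
RPM_B = RPM_A × (teeth_A / teeth_B)
= 2001 × (32/21)
= 3049.1 RPM

3049.1 RPM


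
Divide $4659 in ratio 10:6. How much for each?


Total parts = 10 + 6 = 16
Part 1: 4659 × 10/16 = 2911.88
Part 2: 4659 × 6/16 = 1747.13
= Part 1: $2911.88, Part 2: $1747.13

Part 1: $2911.88, Part 2: $1747.13


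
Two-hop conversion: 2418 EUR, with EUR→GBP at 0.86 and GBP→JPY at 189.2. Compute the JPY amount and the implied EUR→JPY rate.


Step 1: 2418 EUR × 0.86 = 2079.48 GBP
Step 2: 2079.48 GBP × 189.2 = 393437.62 JPY
Implied rate EUR→JPY = 0.86 × 189.2 = 162.7120
= 393437.62 JPY; implied rate 162.7120 JPY/EUR

393437.62 JPY; implied rate 162.7120 JPY/EUR


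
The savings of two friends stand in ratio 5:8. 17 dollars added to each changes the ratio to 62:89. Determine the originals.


Let A = 5k, B = 8k.
(5k + 17) / (8k + 17) = 62/89
Cross-multiply: 89(5k + 17) = 62(8k + 17)
445k + 1513 = 496k + 1054
445k - 496k = 1054 - 1513
-51k = -459
k = -459/-51 = 9
A = 5×9 = 45, B = 8×9 = 72
= A = 45, B = 72

A = 45, B = 72


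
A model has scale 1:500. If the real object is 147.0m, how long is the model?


Model size = real / scale
= 147.0 / 500
= 0.2940 m

0.2940 m


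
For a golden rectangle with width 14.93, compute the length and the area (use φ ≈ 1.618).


φ = (1 + √5) / 2 ≈ 1.618
Length = width × φ = 14.93 × 1.618 = 24.15674
≈ 24.16
Area = width × length = 14.93 × 24.15674 = 360.6601282 ≈ 360.66
= Length: 24.16, Area: 360.66

Length: 24.16, Area: 360.66


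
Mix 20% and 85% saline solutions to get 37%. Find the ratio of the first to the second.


Let x parts of 20% mix with y parts of 85%.
20x + 85y = 37(x + y)
20x + 85y = 37x + 37y
x(20 - 37) = y(37 - 85)
x/y = (85 - 37)/(37 - 20) = 48/17
Simplify: 48:17
= 48:17

48:17


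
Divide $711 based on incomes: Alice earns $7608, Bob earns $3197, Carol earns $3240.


Total income = 7608 + 3197 + 3240 = $14045
Alice: $711 × 7608/14045 = $385.14
Bob: $711 × 3197/14045 = $161.84
Carol: $711 × 3240/14045 = $164.02
= Alice: $385.14, Bob: $161.84, Carol: $164.02

Alice: $385.14, Bob: $161.84, Carol: $164.02


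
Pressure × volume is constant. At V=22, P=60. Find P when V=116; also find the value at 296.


Inverse proportion: x × y = constant
k = 22 × 60 = 1320
At x=116: k/116 = 11.38
At x=296: k/296 = 4.46
= 11.38 and 4.46

11.38 and 4.46


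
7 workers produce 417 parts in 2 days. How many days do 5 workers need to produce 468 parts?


Days ∝ work / workers, so d₂ = d₁ × (m₁/m₂) × (w₂/w₁)
Workers factor (inverse): 7/5 = 1.4000
Work factor (direct): 468/417 ≈ 1.1223
d₂ = 2 × 7/5 × 468/417 = (2 × 7 × 468) / (5 × 417) = 6552/2085
≈ 3.14 days

3.14 days


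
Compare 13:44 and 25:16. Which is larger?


13/44 = 0.2955
25/16 = 1.5625
0.2955 < 1.5625, so 13:44 is less
= 25:16

25:16


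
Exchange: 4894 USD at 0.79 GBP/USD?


Amount × rate = 4894 × 0.79
= 3866.26 GBP

3866.26 GBP


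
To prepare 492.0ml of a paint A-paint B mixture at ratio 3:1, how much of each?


Total parts = 3 + 1 = 4
paint A: 492.0 × 3/4 = 369.0ml
paint B: 492.0 × 1/4 = 123.0ml
= 369.0ml and 123.0ml

369.0ml and 123.0ml


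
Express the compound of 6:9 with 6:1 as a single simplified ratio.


Compound ratio = (6×6) : (9×1)
= 36:9
GCD = 9
= 4:1

4:1


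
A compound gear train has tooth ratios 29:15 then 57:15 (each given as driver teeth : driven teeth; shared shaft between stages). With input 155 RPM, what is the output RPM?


Stage 1: RPM_B = RPM_A × t_A/t_B = 155 × 29/15 = 4495/15 ≈ 299.67
B and C share a shaft → RPM_C = RPM_B
Stage 2: RPM_D = RPM_C × t_C/t_D = RPM_A × (t_A×t_C)/(t_B×t_D)
Overall ratio = (29×57)/(15×15) = 1653/225
RPM_D = 155 × 1653/225 = 256215/225
≈ 1138.73 RPM

1138.73 RPM


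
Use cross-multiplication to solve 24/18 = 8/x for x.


Cross multiply: 24 × x = 18 × 8
24x = 144
x = 144 / 24
= 6.00

6.00


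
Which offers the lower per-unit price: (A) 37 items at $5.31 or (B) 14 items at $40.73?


Deal A: $5.31/37 = $0.1435/unit
Deal B: $40.73/14 = $2.9093/unit
A is cheaper per unit
= Deal A

Deal A


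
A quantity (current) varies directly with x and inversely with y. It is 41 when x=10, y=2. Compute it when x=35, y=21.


z = k·x/y
Solve for k using the known point: k = z·y/x = 41×2/10 = 82/10 = 8.2000
Now evaluate at x=35, y=21:
z = k × 35 / 21 = (82 × 35) / (10 × 21) = 2870/210
≈ 13.6667

13.6667


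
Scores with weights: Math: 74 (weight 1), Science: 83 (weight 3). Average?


Numerator = 74×1 + 83×3
= 74 + 249
= 323
Total weight = 4
Weighted avg = 323/4
= 80.75

80.75


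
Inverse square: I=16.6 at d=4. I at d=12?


I₁d₁² = I₂d₂²
I₂ = I₁ × (d₁/d₂)²
= 16.6 × (4/12)²
= 16.6 × 16/144
= 265.6/144
≈ 1.8444

1.8444


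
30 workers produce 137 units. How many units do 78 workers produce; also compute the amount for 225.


Direct proportion: y/x = constant
k = 137/30 ≈ 4.5667
y at x=78: k × 78 = 137 × 78 / 30 = 10686/30 = 356.20
y at x=225: k × 225 = 137 × 225 / 30 = 30825/30 = 1027.50
= 356.20 and 1027.50

356.20 and 1027.50


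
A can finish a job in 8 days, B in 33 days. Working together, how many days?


Rate of A = 1/8 per day
Rate of B = 1/33 per day
Combined rate = 1/8 + 1/33 = 41/264 ≈ 0.1553 per day
Days = 1 / combined rate = 264/41
≈ 6.44 days

6.44 days


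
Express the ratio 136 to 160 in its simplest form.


GCD(136, 160) = 8
136/8 : 160/8
= 17:20

17:20


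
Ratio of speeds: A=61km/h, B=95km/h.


Ratio = 61:95
GCD = 1
Simplified = 61:95
Time ratio (same distance) = 95:61
Speed ratio = 61:95

61:95


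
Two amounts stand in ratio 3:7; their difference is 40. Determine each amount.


Let A = 3k, B = 7k.
7k - 3k = 40
4k = 40 → k = 40/4 = 10
A = 3×10 = 30, B = 7×10 = 70
= A = 30, B = 70

A = 30, B = 70


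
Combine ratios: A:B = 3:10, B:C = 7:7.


Match B: multiply A:B by 7 → 21:70
Multiply B:C by 10 → 70:70
Combined: 21:70:70
GCD = 7
= 3:10:10

3:10:10


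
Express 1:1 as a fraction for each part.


Total parts = 1 + 1 = 2
First part: 1/2 = 1/2
Second part: 1/2 = 1/2
= 1/2 and 1/2

1/2 and 1/2


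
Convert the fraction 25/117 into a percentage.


Percentage = (part / whole) × 100
= (25 / 117) × 100
≈ 21.37%

21.37%


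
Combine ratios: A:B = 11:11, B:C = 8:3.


Match B: multiply A:B by 8 → 88:88
Multiply B:C by 11 → 88:33
Combined: 88:88:33
GCD = 11
= 8:8:3

8:8:3


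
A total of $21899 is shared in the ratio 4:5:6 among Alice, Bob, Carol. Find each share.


Total parts = 4 + 5 + 6 = 15
Alice: 21899 × 4/15 = 5839.73
Bob: 21899 × 5/15 = 7299.67
Carol: 21899 × 6/15 = 8759.60
= Alice: $5839.73, Bob: $7299.67, Carol: $8759.60

Alice: $5839.73, Bob: $7299.67, Carol: $8759.60


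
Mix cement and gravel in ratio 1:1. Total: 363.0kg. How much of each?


Total parts = 1 + 1 = 2
cement: 363.0 × 1/2 = 181.5kg
gravel: 363.0 × 1/2 = 181.5kg
= 181.5kg and 181.5kg

181.5kg and 181.5kg


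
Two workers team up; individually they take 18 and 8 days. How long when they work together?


Rate of A = 1/18 per day
Rate of B = 1/8 per day
Combined rate = 1/18 + 1/8 = 26/144 ≈ 0.1806 per day
Days = 1 / combined rate = 144/26
≈ 5.54 days

5.54 days


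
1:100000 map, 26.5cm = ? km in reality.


Real distance = map distance × scale
= 26.5cm × 100000
= 2650000 cm = 26500.0 m
= 26.500 km

26.500 km


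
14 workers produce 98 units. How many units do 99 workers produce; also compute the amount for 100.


Direct proportion: y/x = constant
k = 98/14 = 7.0000
y at x=99: k × 99 = 98 × 99 / 14 = 9702/14 = 693.00
y at x=100: k × 100 = 98 × 100 / 14 = 9800/14 = 700.00
= 693.00 and 700.00

693.00 and 700.00


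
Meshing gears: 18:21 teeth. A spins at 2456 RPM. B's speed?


Gear ratio = 18:21 = 6:7
RPM_B = RPM_A × (teeth_A / teeth_B)
= 2456 × (18/21)
= 2105.1 RPM

2105.1 RPM


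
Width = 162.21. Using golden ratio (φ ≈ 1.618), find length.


φ = (1 + √5) / 2 ≈ 1.618
Length = width × φ = 162.21 × 1.618 = 262.45578
≈ 262.46

262.46


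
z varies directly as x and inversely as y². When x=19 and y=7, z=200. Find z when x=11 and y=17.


z = k·x/y²
Solve for k using the known point: k = z·y²/x = 200×49/19 = 9800/19 ≈ 515.7895
Now evaluate at x=11, y=17:
z = k × 11 / 289 = (9800 × 11) / (19 × 289) = 107800/5491
≈ 19.6321

19.6321


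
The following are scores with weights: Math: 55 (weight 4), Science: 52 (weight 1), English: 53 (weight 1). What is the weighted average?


Numerator = 55×4 + 52×1 + 53×1
= 220 + 52 + 53
= 325
Total weight = 6
Weighted avg = 325/6
= 54.17

54.17


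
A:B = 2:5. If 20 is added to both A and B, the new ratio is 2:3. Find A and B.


Let A = 2k, B = 5k.
(2k + 20) / (5k + 20) = 2/3
Cross-multiply: 3(2k + 20) = 2(5k + 20)
6k + 60 = 10k + 40
6k - 10k = 40 - 60
-4k = -20
k = -20/-4 = 5
A = 2×5 = 10, B = 5×5 = 25
= A = 10, B = 25

A = 10, B = 25


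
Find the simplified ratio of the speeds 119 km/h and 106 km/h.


Ratio = 119:106
GCD = 1
Simplified = 119:106
Time ratio (same distance) = 106:119
Speed ratio = 119:106

119:106


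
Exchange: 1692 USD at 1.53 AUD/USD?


Amount × rate = 1692 × 1.53
= 2588.76 AUD

2588.76 AUD


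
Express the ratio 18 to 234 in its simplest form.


GCD(18, 234) = 18
18/18 : 234/18
= 1:13

1:13


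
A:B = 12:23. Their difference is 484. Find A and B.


Let A = 12k, B = 23k.
23k - 12k = 484
11k = 484 → k = 484/11 = 44
A = 12×44 = 528, B = 23×44 = 1012
= A = 528, B = 1012

A = 528, B = 1012


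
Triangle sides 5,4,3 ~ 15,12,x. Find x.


Scale factor = 15/5 = 3
Missing side = 3 × 3
= 9.0

9.0


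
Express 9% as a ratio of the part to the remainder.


9% means 9 parts out of 100; remainder = 91
Part : remainder = 9:91
GCD = 1
= 9:91

9:91


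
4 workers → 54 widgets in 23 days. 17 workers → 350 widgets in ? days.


Days ∝ work / workers, so d₂ = d₁ × (m₁/m₂) × (w₂/w₁)
Workers factor (inverse): 4/17 ≈ 0.2353
Work factor (direct): 350/54 ≈ 6.4815
d₂ = 23 × 4/17 × 350/54 = (23 × 4 × 350) / (17 × 54) = 32200/918
≈ 35.08 days

35.08 days


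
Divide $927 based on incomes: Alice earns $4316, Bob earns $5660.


Total income = 4316 + 5660 = $9976
Alice: $927 × 4316/9976 = $401.06
Bob: $927 × 5660/9976 = $525.94
= Alice: $401.06, Bob: $525.94

Alice: $401.06, Bob: $525.94


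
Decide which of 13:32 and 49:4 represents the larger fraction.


13/32 = 0.4062
49/4 = 12.2500
0.4062 < 12.2500, so 13:32 is less
= 49:4

49:4


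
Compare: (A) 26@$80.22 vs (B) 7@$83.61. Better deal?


Deal A: $80.22/26 = $3.0854/unit
Deal B: $83.61/7 = $11.9443/unit
A is cheaper per unit
= Deal A

Deal A


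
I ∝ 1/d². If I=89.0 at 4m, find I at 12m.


I₁d₁² = I₂d₂²
I₂ = I₁ × (d₁/d₂)²
= 89.0 × (4/12)²
= 89.0 × 16/144
= 1424/144
≈ 9.8889

9.8889


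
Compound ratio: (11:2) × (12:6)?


Compound ratio = (11×12) : (2×6)
= 132:12
GCD = 12
= 11:1

11:1


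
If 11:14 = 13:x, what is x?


Cross multiply: 11 × x = 14 × 13
11x = 182
x = 182 / 11
= 16.55

16.55


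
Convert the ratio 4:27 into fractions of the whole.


Total parts = 4 + 27 = 31
First part: 4/31 = 4/31
Second part: 27/31 = 27/31
= 4/31 and 27/31

4/31 and 27/31


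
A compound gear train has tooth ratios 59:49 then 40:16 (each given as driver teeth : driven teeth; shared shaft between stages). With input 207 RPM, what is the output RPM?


Stage 1: RPM_B = RPM_A × t_A/t_B = 207 × 59/49 = 12213/49 ≈ 249.24
B and C share a shaft → RPM_C = RPM_B
Stage 2: RPM_D = RPM_C × t_C/t_D = RPM_A × (t_A×t_C)/(t_B×t_D)
Overall ratio = (59×40)/(49×16) = 2360/784
RPM_D = 207 × 2360/784 = 488520/784
≈ 623.11 RPM

623.11 RPM


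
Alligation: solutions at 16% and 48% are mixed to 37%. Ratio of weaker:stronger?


Let x parts of 16% mix with y parts of 48%.
16x + 48y = 37(x + y)
16x + 48y = 37x + 37y
x(16 - 37) = y(37 - 48)
x/y = (48 - 37)/(37 - 16) = 11/21
Simplify: 11:21
= 11:21

11:21


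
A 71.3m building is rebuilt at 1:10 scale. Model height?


Model size = real / scale
= 71.3 / 10
= 7.1300 m

7.1300 m


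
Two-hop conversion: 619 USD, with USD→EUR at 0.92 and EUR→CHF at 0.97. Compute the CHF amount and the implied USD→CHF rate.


Step 1: 619 USD × 0.92 = 569.48 EUR
Step 2: 569.48 EUR × 0.97 = 552.40 CHF
Implied rate USD→CHF = 0.92 × 0.97 = 0.8924
= 552.40 CHF; implied rate 0.8924 CHF/USD

552.40 CHF; implied rate 0.8924 CHF/USD


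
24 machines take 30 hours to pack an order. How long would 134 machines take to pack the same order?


Inverse proportion: x × y = constant
k = 24 × 30 = 720
y₂ = k / 134 = 720 / 134
= 5.37

5.37


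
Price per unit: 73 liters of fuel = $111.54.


Unit rate = total / quantity
= 111.54 / 73
= $1.53 per unit

$1.53 per unit


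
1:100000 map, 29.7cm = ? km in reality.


Real distance = map distance × scale
= 29.7cm × 100000
= 2970000 cm = 29700.0 m
= 29.700 km

29.700 km


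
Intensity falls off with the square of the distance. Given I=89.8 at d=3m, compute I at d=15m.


I₁d₁² = I₂d₂²
I₂ = I₁ × (d₁/d₂)²
= 89.8 × (3/15)²
= 89.8 × 9/225
= 808.2/225
= 3.5920

3.5920


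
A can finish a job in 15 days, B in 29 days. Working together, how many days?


Rate of A = 1/15 per day
Rate of B = 1/29 per day
Combined rate = 1/15 + 1/29 = 44/435 ≈ 0.1011 per day
Days = 1 / combined rate = 435/44
≈ 9.89 days

9.89 days


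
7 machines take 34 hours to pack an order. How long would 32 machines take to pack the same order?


Inverse proportion: x × y = constant
k = 7 × 34 = 238
y₂ = k / 32 = 238 / 32
= 7.44

7.44


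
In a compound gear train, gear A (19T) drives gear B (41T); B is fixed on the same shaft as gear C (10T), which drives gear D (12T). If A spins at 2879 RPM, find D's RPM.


Stage 1: RPM_B = RPM_A × t_A/t_B = 2879 × 19/41 = 54701/41 ≈ 1334.17
B and C share a shaft → RPM_C = RPM_B
Stage 2: RPM_D = RPM_C × t_C/t_D = RPM_A × (t_A×t_C)/(t_B×t_D)
Overall ratio = (19×10)/(41×12) = 190/492
RPM_D = 2879 × 190/492 = 547010/492
≈ 1111.81 RPM

1111.81 RPM


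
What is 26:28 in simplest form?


GCD(26, 28) = 2
26/2 : 28/2
= 13:14

13:14


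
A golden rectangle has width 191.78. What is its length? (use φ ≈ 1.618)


φ = (1 + √5) / 2 ≈ 1.618
Length = width × φ = 191.78 × 1.618 = 310.30004
≈ 310.30

310.30


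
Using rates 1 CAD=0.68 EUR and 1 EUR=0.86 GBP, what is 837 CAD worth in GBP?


Step 1: 837 CAD × 0.68 = 569.16 EUR
Step 2: 569.16 EUR × 0.86 = 489.48 GBP
Implied rate CAD→GBP = 0.68 × 0.86 = 0.5848
= 489.48 GBP

489.48 GBP


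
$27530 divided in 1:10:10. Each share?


Total parts = 1 + 10 + 10 = 21
Part 1: 27530 × 1/21 = 1310.95
Part 2: 27530 × 10/21 = 13109.52
Part 3: 27530 × 10/21 = 13109.52
= Part 1: $1310.95, Part 2: $13109.52, Part 3: $13109.52

Part 1: $1310.95, Part 2: $13109.52, Part 3: $13109.52


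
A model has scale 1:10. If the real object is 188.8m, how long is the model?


Model size = real / scale
= 188.8 / 10
= 18.8800 m

18.8800 m


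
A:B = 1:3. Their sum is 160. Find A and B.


Let A = 1k, B = 3k.
1k + 3k = 160
4k = 160 → k = 160/4 = 40
A = 1×40 = 40, B = 3×40 = 120
= A = 40, B = 120

A = 40, B = 120


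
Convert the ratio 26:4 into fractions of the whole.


Total parts = 26 + 4 = 30
First part: 26/30 = 13/15
Second part: 4/30 = 2/15
= 13/15 and 2/15

13/15 and 2/15


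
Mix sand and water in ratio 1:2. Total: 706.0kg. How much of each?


Total parts = 1 + 2 = 3
sand: 706.0 × 1/3 = 235.3kg
water: 706.0 × 2/3 = 470.7kg
= 235.3kg and 470.7kg

235.3kg and 470.7kg


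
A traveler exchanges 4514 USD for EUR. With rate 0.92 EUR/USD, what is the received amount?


Amount × rate = 4514 × 0.92
= 4152.88 EUR

4152.88 EUR


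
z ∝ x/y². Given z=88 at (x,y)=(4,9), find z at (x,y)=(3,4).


z = k·x/y²
Solve for k using the known point: k = z·y²/x = 88×81/4 = 7128/4 = 1782.0000
Now evaluate at x=3, y=4:
z = k × 3 / 16 = (7128 × 3) / (4 × 16) = 21384/64
= 334.1250

334.1250


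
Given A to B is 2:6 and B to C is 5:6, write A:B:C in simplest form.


Match B: multiply A:B by 5 → 10:30
Multiply B:C by 6 → 30:36
Combined: 10:30:36
GCD = 2
= 5:15:18

5:15:18


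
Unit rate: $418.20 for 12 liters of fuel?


Unit rate = total / quantity
= 418.20 / 12
= $34.85 per unit

$34.85 per unit


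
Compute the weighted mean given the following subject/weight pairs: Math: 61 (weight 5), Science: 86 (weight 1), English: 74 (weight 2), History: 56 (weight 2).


Numerator = 61×5 + 86×1 + 74×2 + 56×2
= 305 + 86 + 148 + 112
= 651
Total weight = 10
Weighted avg = 651/10
= 65.10

65.10


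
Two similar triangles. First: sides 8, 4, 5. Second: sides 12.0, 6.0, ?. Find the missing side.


Scale factor = 12.0/8 = 1.5
Missing side = 5 × 1.5
= 7.5

7.5


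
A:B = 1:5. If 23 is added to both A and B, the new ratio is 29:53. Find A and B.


Let A = 1k, B = 5k.
(1k + 23) / (5k + 23) = 29/53
Cross-multiply: 53(1k + 23) = 29(5k + 23)
53k + 1219 = 145k + 667
53k - 145k = 667 - 1219
-92k = -552
k = -552/-92 = 6
A = 1×6 = 6, B = 5×6 = 30
= A = 6, B = 30

A = 6, B = 30


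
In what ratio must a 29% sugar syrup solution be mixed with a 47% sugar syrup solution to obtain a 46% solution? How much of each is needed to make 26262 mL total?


Let x parts of 29% mix with y parts of 47%.
29x + 47y = 46(x + y)
29x + 47y = 46x + 46y
x(29 - 46) = y(46 - 47)
x/y = (47 - 46)/(46 - 29) = 1/17
Simplify: 1:17
Total parts = 18; one part = 26262/18 = 1459.00 mL
29% solution: 1×1459.00 = 1459.00 mL
47% solution: 17×1459.00 = 24803.00 mL
= ratio 1:17; 1459.00 mL and 24803.00 mL

ratio 1:17; 1459.00 mL and 24803.00 mL


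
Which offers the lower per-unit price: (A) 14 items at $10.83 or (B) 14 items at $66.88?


Deal A: $10.83/14 = $0.7736/unit
Deal B: $66.88/14 = $4.7771/unit
A is cheaper per unit
= Deal A

Deal A


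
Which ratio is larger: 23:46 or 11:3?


23/46 = 0.5000
11/3 = 3.6667
0.5000 < 3.6667, so 23:46 is less
= 11:3

11:3


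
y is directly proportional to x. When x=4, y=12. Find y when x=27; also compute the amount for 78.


Direct proportion: y/x = constant
k = 12/4 = 3.0000
y at x=27: k × 27 = 12 × 27 / 4 = 324/4 = 81.00
y at x=78: k × 78 = 12 × 78 / 4 = 936/4 = 234.00
= 81.00 and 234.00

81.00 and 234.00


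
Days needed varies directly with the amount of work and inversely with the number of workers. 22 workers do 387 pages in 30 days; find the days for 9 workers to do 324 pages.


Days ∝ work / workers, so d₂ = d₁ × (m₁/m₂) × (w₂/w₁)
Workers factor (inverse): 22/9 ≈ 2.4444
Work factor (direct): 324/387 ≈ 0.8372
d₂ = 30 × 22/9 × 324/387 = (30 × 22 × 324) / (9 × 387) = 213840/3483
≈ 61.40 days

61.40 days


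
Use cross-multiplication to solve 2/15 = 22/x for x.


Cross multiply: 2 × x = 15 × 22
2x = 330
x = 330 / 2
= 165.00

165.00


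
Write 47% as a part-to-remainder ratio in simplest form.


47% means 47 parts out of 100; remainder = 53
Part : remainder = 47:53
GCD = 1
= 47:53

47:53


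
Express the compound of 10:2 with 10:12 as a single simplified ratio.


Compound ratio = (10×10) : (2×12)
= 100:24
GCD = 4
= 25:6

25:6


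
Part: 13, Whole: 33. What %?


Percentage = (part / whole) × 100
= (13 / 33) × 100
≈ 39.39%

39.39%


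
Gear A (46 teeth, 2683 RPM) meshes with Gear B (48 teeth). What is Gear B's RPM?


Gear ratio = 46:48 = 23:24
RPM_B = RPM_A × (teeth_A / teeth_B)
= 2683 × (46/48)
= 2571.2 RPM

2571.2 RPM


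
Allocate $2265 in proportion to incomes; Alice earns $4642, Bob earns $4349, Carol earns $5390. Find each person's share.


Total income = 4642 + 4349 + 5390 = $14381
Alice: $2265 × 4642/14381 = $731.11
Bob: $2265 × 4349/14381 = $684.97
Carol: $2265 × 5390/14381 = $848.92
= Alice: $731.11, Bob: $684.97, Carol: $848.92

Alice: $731.11, Bob: $684.97, Carol: $848.92


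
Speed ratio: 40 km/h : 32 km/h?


Ratio = 40:32
GCD = 8
Simplified = 5:4
Time ratio (same distance) = 4:5
Speed ratio = 5:4

5:4


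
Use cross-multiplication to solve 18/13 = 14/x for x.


Cross multiply: 18 × x = 13 × 14
18x = 182
x = 182 / 18
= 10.11

10.11


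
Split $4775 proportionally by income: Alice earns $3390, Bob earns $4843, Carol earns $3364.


Total income = 3390 + 4843 + 3364 = $11597
Alice: $4775 × 3390/11597 = $1395.81
Bob: $4775 × 4843/11597 = $1994.08
Carol: $4775 × 3364/11597 = $1385.11
= Alice: $1395.81, Bob: $1994.08, Carol: $1385.11

Alice: $1395.81, Bob: $1994.08, Carol: $1385.11


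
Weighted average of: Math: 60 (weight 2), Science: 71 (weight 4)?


Numerator = 60×2 + 71×4
= 120 + 284
= 404
Total weight = 6
Weighted avg = 404/6
= 67.33

67.33


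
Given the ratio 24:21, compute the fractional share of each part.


Total parts = 24 + 21 = 45
First part: 24/45 = 8/15
Second part: 21/45 = 7/15
= 8/15 and 7/15

8/15 and 7/15


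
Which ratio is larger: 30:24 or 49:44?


30/24 = 1.2500
49/44 = 1.1136
1.2500 > 1.1136, so 30:24 is greater
= 30:24

30:24


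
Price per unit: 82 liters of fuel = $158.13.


Unit rate = total / quantity
= 158.13 / 82
= $1.93 per unit

$1.93 per unit


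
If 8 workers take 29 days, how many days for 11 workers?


Inverse proportion: x × y = constant
k = 8 × 29 = 232
y₂ = k / 11 = 232 / 11
= 21.09

21.09


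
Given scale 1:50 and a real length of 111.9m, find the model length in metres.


Model size = real / scale
= 111.9 / 50
= 2.2380 m

2.2380 m


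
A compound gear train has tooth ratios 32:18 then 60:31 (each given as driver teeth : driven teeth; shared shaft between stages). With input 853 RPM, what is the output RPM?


Stage 1: RPM_B = RPM_A × t_A/t_B = 853 × 32/18 = 27296/18 ≈ 1516.44
B and C share a shaft → RPM_C = RPM_B
Stage 2: RPM_D = RPM_C × t_C/t_D = RPM_A × (t_A×t_C)/(t_B×t_D)
Overall ratio = (32×60)/(18×31) = 1920/558
RPM_D = 853 × 1920/558 = 1637760/558
≈ 2935.05 RPM

2935.05 RPM


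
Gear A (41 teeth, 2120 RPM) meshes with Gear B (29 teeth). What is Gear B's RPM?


Gear ratio = 41:29 = 41:29
RPM_B = RPM_A × (teeth_A / teeth_B)
= 2120 × (41/29)
= 2997.2 RPM

2997.2 RPM


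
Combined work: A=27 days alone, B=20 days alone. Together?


Rate of A = 1/27 per day
Rate of B = 1/20 per day
Combined rate = 1/27 + 1/20 = 47/540 ≈ 0.0870 per day
Days = 1 / combined rate = 540/47
≈ 11.49 days

11.49 days


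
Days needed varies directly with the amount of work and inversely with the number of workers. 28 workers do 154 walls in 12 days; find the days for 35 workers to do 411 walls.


Days ∝ work / workers, so d₂ = d₁ × (m₁/m₂) × (w₂/w₁)
Workers factor (inverse): 28/35 = 0.8000
Work factor (direct): 411/154 ≈ 2.6688
d₂ = 12 × 28/35 × 411/154 = (12 × 28 × 411) / (35 × 154) = 138096/5390
≈ 25.62 days

25.62 days


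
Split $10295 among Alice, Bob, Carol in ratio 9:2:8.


Total parts = 9 + 2 + 8 = 19
Alice: 10295 × 9/19 = 4876.58
Bob: 10295 × 2/19 = 1083.68
Carol: 10295 × 8/19 = 4334.74
= Alice: $4876.58, Bob: $1083.68, Carol: $4334.74

Alice: $4876.58, Bob: $1083.68, Carol: $4334.74


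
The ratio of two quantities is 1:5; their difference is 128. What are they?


Let A = 1k, B = 5k.
5k - 1k = 128
4k = 128 → k = 128/4 = 32
A = 1×32 = 32, B = 5×32 = 160
= A = 32, B = 160

A = 32, B = 160


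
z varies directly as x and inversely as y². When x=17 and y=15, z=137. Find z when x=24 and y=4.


z = k·x/y²
Solve for k using the known point: k = z·y²/x = 137×225/17 = 30825/17 ≈ 1813.2353
Now evaluate at x=24, y=4:
z = k × 24 / 16 = (30825 × 24) / (17 × 16) = 739800/272
≈ 2719.8529

2719.8529


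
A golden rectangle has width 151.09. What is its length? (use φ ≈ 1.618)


φ = (1 + √5) / 2 ≈ 1.618
Length = width × φ = 151.09 × 1.618 = 244.46362
≈ 244.46

244.46


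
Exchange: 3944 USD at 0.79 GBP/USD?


Amount × rate = 3944 × 0.79
= 3115.76 GBP

3115.76 GBP


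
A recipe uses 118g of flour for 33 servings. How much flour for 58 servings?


Direct proportion: y/x = constant
k = 118/33 ≈ 3.5758
y₂ = k × 58 = 118 × 58 / 33 = 6844/33
≈ 207.39

207.39


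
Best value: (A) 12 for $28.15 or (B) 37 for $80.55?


Deal A: $28.15/12 = $2.3458/unit
Deal B: $80.55/37 = $2.1770/unit
B is cheaper per unit
= Deal B

Deal B


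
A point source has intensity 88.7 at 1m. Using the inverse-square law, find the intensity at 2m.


I₁d₁² = I₂d₂²
I₂ = I₁ × (d₁/d₂)²
= 88.7 × (1/2)²
= 88.7 × 1/4
= 88.7/4
= 22.1750

22.1750


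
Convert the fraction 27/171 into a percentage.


Percentage = (part / whole) × 100
= (27 / 171) × 100
≈ 15.79%

15.79%


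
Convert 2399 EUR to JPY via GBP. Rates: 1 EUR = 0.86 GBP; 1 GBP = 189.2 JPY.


Step 1: 2399 EUR × 0.86 = 2063.14 GBP
Step 2: 2063.14 GBP × 189.2 = 390346.09 JPY
Implied rate EUR→JPY = 0.86 × 189.2 = 162.7120
= 390346.09 JPY

390346.09 JPY


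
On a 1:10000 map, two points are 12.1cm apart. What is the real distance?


Real distance = map distance × scale
= 12.1cm × 10000
= 121000 cm = 1210.0 m
= 1.210 km

1.210 km


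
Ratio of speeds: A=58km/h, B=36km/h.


Ratio = 58:36
GCD = 2
Simplified = 29:18
Time ratio (same distance) = 18:29
Speed ratio = 29:18

29:18


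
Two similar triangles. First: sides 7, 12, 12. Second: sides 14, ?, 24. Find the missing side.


Scale factor = 14/7 = 2
Missing side = 12 × 2
= 24.0

24.0


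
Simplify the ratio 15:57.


GCD(15, 57) = 3
15/3 : 57/3
= 5:19

5:19


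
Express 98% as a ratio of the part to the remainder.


98% means 98 parts out of 100; remainder = 2
Part : remainder = 98:2
GCD = 2
= 49:1

49:1


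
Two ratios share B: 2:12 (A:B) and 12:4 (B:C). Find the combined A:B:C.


Match B: multiply A:B by 12 → 24:144
Multiply B:C by 12 → 144:48
Combined: 24:144:48
GCD = 24
= 1:6:2

1:6:2
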